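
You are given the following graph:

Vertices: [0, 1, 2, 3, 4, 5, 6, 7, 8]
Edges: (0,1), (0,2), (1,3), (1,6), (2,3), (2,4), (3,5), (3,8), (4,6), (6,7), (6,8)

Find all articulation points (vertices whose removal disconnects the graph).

An articulation point is a vertex whose removal disconnects the graph.
Articulation points: [3, 6]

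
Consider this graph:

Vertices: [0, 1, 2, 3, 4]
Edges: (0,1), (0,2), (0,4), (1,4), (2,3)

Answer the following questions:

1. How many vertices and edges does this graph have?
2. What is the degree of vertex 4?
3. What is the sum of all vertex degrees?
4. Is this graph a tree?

Count: 5 vertices, 5 edges.
Vertex 4 has neighbors [0, 1], degree = 2.
Handshaking lemma: 2 * 5 = 10.
A tree on 5 vertices has 4 edges. This graph has 5 edges (1 extra). Not a tree.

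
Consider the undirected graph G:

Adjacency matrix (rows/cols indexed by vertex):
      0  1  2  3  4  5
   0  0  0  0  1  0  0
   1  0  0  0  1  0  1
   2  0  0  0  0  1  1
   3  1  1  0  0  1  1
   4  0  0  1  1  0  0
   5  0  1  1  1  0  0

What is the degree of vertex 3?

Vertex 3 has neighbors [0, 1, 4, 5], so deg(3) = 4.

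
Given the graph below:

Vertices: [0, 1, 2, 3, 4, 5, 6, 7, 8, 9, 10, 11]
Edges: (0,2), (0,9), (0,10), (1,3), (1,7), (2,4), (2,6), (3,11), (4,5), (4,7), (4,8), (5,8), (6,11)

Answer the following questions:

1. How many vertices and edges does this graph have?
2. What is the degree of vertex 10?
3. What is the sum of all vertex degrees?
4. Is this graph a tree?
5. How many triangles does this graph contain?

Count: 12 vertices, 13 edges.
Vertex 10 has neighbors [0], degree = 1.
Handshaking lemma: 2 * 13 = 26.
A tree on 12 vertices has 11 edges. This graph has 13 edges (2 extra). Not a tree.
Number of triangles = 1.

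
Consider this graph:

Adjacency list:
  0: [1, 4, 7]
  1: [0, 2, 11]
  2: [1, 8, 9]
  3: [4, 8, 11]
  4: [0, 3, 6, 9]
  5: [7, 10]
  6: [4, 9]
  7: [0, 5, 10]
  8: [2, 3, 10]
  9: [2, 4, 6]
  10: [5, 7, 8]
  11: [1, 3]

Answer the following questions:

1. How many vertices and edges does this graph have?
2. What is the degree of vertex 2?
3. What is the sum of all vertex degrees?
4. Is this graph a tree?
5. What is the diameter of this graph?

Count: 12 vertices, 17 edges.
Vertex 2 has neighbors [1, 8, 9], degree = 3.
Handshaking lemma: 2 * 17 = 34.
A tree on 12 vertices has 11 edges. This graph has 17 edges (6 extra). Not a tree.
Diameter (longest shortest path) = 4.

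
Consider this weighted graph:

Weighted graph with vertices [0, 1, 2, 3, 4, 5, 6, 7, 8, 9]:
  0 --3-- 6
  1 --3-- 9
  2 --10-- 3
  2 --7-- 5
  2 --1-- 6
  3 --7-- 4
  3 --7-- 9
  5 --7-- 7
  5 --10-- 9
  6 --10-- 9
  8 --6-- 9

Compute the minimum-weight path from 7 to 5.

Using Dijkstra's algorithm from vertex 7:
Shortest path: 7 -> 5
Total weight: 7 = 7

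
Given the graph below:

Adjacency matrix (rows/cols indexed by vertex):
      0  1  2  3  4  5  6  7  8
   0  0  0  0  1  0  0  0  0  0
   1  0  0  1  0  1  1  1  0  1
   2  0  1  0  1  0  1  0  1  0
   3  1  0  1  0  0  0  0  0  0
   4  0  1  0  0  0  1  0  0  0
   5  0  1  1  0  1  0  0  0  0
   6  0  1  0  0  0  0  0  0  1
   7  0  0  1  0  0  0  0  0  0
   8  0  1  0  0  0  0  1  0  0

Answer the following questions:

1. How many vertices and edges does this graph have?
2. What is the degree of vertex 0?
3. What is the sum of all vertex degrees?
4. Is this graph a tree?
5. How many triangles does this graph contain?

Count: 9 vertices, 11 edges.
Vertex 0 has neighbors [3], degree = 1.
Handshaking lemma: 2 * 11 = 22.
A tree on 9 vertices has 8 edges. This graph has 11 edges (3 extra). Not a tree.
Number of triangles = 3.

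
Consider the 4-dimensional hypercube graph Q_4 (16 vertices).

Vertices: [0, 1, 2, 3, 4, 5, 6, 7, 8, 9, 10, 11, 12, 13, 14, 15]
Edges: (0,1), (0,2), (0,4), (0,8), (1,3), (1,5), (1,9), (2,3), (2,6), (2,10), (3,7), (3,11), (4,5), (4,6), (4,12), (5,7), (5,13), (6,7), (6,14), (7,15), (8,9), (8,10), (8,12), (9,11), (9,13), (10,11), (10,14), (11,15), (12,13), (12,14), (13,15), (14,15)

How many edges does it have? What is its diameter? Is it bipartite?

The 4-dimensional hypercube Q_4 has 16 vertices and each vertex has degree 4.
Total edges = 16 * 4 / 2 = 32.
Diameter = 4 (max Hamming distance between binary labels).
Hypercubes are bipartite (partition by parity of binary representation).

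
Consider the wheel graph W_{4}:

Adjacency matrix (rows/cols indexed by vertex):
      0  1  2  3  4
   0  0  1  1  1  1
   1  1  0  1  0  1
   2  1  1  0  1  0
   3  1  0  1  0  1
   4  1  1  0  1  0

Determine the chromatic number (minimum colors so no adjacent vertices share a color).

W_{4} = C_{4} plus a hub adjacent to every cycle vertex.
The outer cycle needs 2 colors (even cycle); the hub is adjacent to all of them so needs a fresh color.
Chromatic number = 2 + 1 = 3.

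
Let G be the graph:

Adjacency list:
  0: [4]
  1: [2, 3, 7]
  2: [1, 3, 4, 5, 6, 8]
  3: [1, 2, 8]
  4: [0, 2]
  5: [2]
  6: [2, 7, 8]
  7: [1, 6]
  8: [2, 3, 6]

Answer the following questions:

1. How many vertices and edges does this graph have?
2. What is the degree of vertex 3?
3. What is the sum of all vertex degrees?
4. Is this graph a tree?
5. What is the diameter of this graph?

Count: 9 vertices, 12 edges.
Vertex 3 has neighbors [1, 2, 8], degree = 3.
Handshaking lemma: 2 * 12 = 24.
A tree on 9 vertices has 8 edges. This graph has 12 edges (4 extra). Not a tree.
Diameter (longest shortest path) = 4.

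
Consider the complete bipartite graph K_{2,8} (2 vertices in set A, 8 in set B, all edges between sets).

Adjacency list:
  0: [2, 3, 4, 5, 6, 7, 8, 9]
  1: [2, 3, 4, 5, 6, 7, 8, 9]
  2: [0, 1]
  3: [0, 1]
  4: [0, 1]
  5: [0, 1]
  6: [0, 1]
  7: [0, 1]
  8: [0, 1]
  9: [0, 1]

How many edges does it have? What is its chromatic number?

K_{2,8} has 2 * 8 = 16 edges.
Bipartite graphs have chromatic number 2 (color each partition differently).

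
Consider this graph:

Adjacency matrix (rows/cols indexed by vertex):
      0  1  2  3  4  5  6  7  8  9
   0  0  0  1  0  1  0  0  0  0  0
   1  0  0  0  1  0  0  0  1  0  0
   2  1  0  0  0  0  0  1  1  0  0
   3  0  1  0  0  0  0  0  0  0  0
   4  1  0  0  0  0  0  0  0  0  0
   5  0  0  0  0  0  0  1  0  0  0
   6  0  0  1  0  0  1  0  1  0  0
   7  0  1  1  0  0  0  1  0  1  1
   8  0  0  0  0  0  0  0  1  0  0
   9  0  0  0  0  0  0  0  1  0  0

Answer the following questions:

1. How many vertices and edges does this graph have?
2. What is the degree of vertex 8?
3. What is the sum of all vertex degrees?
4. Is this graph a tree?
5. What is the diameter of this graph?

Count: 10 vertices, 10 edges.
Vertex 8 has neighbors [7], degree = 1.
Handshaking lemma: 2 * 10 = 20.
A tree on 10 vertices has 9 edges. This graph has 10 edges (1 extra). Not a tree.
Diameter (longest shortest path) = 5.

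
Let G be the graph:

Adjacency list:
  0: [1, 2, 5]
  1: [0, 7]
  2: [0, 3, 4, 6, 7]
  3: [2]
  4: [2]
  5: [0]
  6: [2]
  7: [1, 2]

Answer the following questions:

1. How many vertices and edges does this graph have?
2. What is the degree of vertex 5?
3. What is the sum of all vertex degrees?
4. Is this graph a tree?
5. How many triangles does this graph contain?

Count: 8 vertices, 8 edges.
Vertex 5 has neighbors [0], degree = 1.
Handshaking lemma: 2 * 8 = 16.
A tree on 8 vertices has 7 edges. This graph has 8 edges (1 extra). Not a tree.
Number of triangles = 0.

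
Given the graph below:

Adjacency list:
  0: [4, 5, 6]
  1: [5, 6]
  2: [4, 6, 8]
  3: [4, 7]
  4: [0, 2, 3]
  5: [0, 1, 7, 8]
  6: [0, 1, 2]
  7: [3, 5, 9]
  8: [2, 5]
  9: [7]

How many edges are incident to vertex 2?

Vertex 2 has neighbors [4, 6, 8], so deg(2) = 3.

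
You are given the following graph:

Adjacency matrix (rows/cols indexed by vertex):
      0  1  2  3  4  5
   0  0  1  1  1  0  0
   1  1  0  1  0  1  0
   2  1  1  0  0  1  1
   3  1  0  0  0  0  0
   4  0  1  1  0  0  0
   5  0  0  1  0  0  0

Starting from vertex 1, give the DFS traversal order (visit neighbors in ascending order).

DFS from vertex 1 (neighbors processed in ascending order):
Visit order: 1, 0, 2, 4, 5, 3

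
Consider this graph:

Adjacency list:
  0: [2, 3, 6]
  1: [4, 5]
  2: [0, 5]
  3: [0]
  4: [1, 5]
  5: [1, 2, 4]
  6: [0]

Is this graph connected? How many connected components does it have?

Checking connectivity: the graph has 1 connected component(s).
All vertices are reachable from each other. The graph IS connected.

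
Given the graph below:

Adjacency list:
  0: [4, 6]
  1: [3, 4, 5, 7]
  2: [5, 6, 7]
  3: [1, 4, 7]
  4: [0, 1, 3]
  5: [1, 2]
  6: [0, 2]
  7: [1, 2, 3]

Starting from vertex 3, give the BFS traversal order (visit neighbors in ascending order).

BFS from vertex 3 (neighbors processed in ascending order):
Visit order: 3, 1, 4, 7, 5, 0, 2, 6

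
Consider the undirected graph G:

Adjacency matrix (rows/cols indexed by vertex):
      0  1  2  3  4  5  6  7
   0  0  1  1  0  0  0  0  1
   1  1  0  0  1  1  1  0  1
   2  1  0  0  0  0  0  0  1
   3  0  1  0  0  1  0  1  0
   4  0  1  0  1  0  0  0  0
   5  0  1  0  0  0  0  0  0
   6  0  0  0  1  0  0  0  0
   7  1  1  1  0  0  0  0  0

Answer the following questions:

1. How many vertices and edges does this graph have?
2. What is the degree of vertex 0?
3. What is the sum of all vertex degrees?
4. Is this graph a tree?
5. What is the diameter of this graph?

Count: 8 vertices, 10 edges.
Vertex 0 has neighbors [1, 2, 7], degree = 3.
Handshaking lemma: 2 * 10 = 20.
A tree on 8 vertices has 7 edges. This graph has 10 edges (3 extra). Not a tree.
Diameter (longest shortest path) = 4.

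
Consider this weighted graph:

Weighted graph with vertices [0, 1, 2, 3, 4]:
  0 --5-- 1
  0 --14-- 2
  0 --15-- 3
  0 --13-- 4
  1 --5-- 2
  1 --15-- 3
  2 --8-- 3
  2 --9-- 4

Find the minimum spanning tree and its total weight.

Applying Kruskal's algorithm (sort edges by weight, add if no cycle):
  Add (0,1) w=5
  Add (1,2) w=5
  Add (2,3) w=8
  Add (2,4) w=9
  Skip (0,4) w=13 (creates cycle)
  Skip (0,2) w=14 (creates cycle)
  Skip (0,3) w=15 (creates cycle)
  Skip (1,3) w=15 (creates cycle)
MST weight = 27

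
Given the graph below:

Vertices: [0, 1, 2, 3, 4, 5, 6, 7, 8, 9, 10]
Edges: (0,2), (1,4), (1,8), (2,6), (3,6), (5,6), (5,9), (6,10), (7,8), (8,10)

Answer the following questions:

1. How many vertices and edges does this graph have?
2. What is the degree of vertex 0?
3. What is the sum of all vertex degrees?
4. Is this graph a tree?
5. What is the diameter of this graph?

Count: 11 vertices, 10 edges.
Vertex 0 has neighbors [2], degree = 1.
Handshaking lemma: 2 * 10 = 20.
A graph is a tree iff it is connected and has exactly n-1 edges. This graph is connected (all 11 vertices in one component) and has 11-1 = 10 edges. It is a tree.
Diameter (longest shortest path) = 6.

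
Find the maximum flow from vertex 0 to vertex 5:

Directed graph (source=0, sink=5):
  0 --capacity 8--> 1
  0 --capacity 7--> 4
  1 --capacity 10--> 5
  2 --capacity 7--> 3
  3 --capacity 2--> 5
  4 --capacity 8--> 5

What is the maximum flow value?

Computing max flow:
  Flow on (0->1): 8/8
  Flow on (0->4): 7/7
  Flow on (1->5): 8/10
  Flow on (4->5): 7/8
Maximum flow = 15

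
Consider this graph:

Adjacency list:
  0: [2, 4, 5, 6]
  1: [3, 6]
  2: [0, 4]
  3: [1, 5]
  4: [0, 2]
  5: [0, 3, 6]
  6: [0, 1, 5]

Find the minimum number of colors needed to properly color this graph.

The graph has a maximum clique of size 3 (lower bound on chromatic number).
A valid 3-coloring: {0: 0, 1: 0, 2: 1, 3: 2, 4: 2, 5: 1, 6: 2}.
Chromatic number = 3.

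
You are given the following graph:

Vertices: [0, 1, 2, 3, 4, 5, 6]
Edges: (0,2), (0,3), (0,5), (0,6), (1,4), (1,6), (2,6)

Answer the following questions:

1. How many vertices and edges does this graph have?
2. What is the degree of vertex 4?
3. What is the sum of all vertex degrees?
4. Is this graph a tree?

Count: 7 vertices, 7 edges.
Vertex 4 has neighbors [1], degree = 1.
Handshaking lemma: 2 * 7 = 14.
A tree on 7 vertices has 6 edges. This graph has 7 edges (1 extra). Not a tree.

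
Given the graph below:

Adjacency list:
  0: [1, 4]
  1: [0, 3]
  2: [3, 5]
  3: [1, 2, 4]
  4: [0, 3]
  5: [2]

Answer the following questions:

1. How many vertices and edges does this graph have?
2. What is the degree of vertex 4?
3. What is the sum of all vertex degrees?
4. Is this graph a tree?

Count: 6 vertices, 6 edges.
Vertex 4 has neighbors [0, 3], degree = 2.
Handshaking lemma: 2 * 6 = 12.
A tree on 6 vertices has 5 edges. This graph has 6 edges (1 extra). Not a tree.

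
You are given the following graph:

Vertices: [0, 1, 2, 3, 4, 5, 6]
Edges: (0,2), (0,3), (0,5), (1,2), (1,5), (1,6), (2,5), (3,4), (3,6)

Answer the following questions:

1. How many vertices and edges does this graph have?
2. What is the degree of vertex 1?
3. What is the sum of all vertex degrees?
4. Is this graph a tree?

Count: 7 vertices, 9 edges.
Vertex 1 has neighbors [2, 5, 6], degree = 3.
Handshaking lemma: 2 * 9 = 18.
A tree on 7 vertices has 6 edges. This graph has 9 edges (3 extra). Not a tree.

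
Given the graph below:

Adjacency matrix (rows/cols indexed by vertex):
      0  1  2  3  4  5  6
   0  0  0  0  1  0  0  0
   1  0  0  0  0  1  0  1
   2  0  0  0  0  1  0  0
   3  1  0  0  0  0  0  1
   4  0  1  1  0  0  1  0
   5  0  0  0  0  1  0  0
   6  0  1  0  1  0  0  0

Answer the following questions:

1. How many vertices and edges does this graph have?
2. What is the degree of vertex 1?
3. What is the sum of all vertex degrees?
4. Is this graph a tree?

Count: 7 vertices, 6 edges.
Vertex 1 has neighbors [4, 6], degree = 2.
Handshaking lemma: 2 * 6 = 12.
A graph is a tree iff it is connected and has exactly n-1 edges. This graph is connected (all 7 vertices in one component) and has 7-1 = 6 edges. It is a tree.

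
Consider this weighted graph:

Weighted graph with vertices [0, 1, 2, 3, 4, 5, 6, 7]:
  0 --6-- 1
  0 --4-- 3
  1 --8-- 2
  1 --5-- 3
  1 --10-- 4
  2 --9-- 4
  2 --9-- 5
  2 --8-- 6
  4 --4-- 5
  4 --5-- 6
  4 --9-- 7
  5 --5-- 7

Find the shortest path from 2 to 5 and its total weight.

Using Dijkstra's algorithm from vertex 2:
Shortest path: 2 -> 5
Total weight: 9 = 9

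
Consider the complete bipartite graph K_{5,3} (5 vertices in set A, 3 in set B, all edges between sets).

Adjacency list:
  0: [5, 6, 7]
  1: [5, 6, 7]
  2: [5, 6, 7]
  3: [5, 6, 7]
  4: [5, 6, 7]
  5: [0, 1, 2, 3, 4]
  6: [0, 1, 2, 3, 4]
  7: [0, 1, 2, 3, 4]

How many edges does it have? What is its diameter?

K_{5,3} has 5 * 3 = 15 edges.
Any vertex reaches any opposite-side vertex in 1 step; same-side vertices reach in 2 steps via any opposite-side vertex.
Diameter = 2.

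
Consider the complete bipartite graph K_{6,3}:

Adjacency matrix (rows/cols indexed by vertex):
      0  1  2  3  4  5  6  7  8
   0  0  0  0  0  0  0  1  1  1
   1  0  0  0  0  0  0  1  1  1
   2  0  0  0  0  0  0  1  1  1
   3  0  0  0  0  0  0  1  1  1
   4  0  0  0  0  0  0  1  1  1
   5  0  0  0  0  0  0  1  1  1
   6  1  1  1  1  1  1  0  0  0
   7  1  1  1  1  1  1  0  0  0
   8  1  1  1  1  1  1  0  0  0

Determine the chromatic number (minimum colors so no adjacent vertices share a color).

K_{6,3} is bipartite: vertices split into two independent sets of size 6 and 3.
Color one set 0, the other 1. No adjacent vertices share a color.
Chromatic number = 2.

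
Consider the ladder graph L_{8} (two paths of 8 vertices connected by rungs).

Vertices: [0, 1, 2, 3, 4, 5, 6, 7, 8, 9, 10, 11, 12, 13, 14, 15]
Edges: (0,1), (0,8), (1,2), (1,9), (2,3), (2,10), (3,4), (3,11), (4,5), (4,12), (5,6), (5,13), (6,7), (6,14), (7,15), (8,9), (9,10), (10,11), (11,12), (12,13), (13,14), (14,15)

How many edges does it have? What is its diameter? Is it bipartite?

Ladder graph L_{8}: 8 rungs + 2 * (8-1) path edges = 8 + 14 = 22 edges.
Diameter = 8.
Ladder graphs are bipartite (alternating coloring along each path).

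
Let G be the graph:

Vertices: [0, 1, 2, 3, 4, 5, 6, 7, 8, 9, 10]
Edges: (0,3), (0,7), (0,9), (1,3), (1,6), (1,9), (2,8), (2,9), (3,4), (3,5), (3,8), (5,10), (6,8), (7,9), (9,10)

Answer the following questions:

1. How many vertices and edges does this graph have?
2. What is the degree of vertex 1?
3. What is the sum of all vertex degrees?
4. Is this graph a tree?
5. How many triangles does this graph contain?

Count: 11 vertices, 15 edges.
Vertex 1 has neighbors [3, 6, 9], degree = 3.
Handshaking lemma: 2 * 15 = 30.
A tree on 11 vertices has 10 edges. This graph has 15 edges (5 extra). Not a tree.
Number of triangles = 1.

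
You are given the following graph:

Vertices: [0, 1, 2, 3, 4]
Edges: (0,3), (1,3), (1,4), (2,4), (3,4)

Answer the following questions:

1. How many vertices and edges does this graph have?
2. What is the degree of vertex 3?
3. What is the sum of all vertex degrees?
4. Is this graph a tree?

Count: 5 vertices, 5 edges.
Vertex 3 has neighbors [0, 1, 4], degree = 3.
Handshaking lemma: 2 * 5 = 10.
A tree on 5 vertices has 4 edges. This graph has 5 edges (1 extra). Not a tree.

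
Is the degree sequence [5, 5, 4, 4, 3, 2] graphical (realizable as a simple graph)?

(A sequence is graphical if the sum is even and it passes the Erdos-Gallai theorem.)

Sum of degrees = 23. Sum is odd, so the sequence is NOT graphical.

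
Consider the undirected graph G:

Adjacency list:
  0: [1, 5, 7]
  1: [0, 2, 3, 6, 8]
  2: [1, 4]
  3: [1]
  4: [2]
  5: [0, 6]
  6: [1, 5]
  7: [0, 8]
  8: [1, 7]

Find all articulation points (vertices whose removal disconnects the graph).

An articulation point is a vertex whose removal disconnects the graph.
Articulation points: [1, 2]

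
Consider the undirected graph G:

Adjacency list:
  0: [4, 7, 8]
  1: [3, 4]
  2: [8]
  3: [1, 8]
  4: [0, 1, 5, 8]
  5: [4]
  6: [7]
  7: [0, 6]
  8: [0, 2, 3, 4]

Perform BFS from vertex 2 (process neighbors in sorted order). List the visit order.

BFS from vertex 2 (neighbors processed in ascending order):
Visit order: 2, 8, 0, 3, 4, 7, 1, 5, 6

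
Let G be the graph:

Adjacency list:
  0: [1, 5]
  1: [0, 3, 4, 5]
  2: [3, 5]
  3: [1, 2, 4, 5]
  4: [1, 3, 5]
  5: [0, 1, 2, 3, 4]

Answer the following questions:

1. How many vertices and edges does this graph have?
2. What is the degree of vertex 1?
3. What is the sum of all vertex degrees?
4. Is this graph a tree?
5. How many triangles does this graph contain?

Count: 6 vertices, 10 edges.
Vertex 1 has neighbors [0, 3, 4, 5], degree = 4.
Handshaking lemma: 2 * 10 = 20.
A tree on 6 vertices has 5 edges. This graph has 10 edges (5 extra). Not a tree.
Number of triangles = 6.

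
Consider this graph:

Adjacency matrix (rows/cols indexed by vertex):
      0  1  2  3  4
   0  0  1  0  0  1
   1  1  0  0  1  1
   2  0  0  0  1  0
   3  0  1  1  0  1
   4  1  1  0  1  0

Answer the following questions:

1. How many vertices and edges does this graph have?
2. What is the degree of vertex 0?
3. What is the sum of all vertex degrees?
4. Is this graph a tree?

Count: 5 vertices, 6 edges.
Vertex 0 has neighbors [1, 4], degree = 2.
Handshaking lemma: 2 * 6 = 12.
A tree on 5 vertices has 4 edges. This graph has 6 edges (2 extra). Not a tree.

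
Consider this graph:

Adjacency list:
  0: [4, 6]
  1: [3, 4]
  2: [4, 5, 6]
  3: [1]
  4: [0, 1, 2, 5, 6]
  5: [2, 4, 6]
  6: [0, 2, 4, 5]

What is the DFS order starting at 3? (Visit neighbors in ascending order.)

DFS from vertex 3 (neighbors processed in ascending order):
Visit order: 3, 1, 4, 0, 6, 2, 5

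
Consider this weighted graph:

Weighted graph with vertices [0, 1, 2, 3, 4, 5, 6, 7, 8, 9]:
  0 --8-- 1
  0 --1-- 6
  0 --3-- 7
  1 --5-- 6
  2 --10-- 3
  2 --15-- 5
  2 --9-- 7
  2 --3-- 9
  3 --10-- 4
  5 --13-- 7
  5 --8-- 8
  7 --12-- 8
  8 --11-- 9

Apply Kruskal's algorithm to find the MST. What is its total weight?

Applying Kruskal's algorithm (sort edges by weight, add if no cycle):
  Add (0,6) w=1
  Add (0,7) w=3
  Add (2,9) w=3
  Add (1,6) w=5
  Skip (0,1) w=8 (creates cycle)
  Add (5,8) w=8
  Add (2,7) w=9
  Add (2,3) w=10
  Add (3,4) w=10
  Add (8,9) w=11
  Skip (7,8) w=12 (creates cycle)
  Skip (5,7) w=13 (creates cycle)
  Skip (2,5) w=15 (creates cycle)
MST weight = 60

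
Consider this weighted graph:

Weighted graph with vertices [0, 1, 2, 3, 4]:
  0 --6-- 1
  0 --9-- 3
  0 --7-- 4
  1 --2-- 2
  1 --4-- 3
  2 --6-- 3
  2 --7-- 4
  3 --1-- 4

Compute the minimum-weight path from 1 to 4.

Using Dijkstra's algorithm from vertex 1:
Shortest path: 1 -> 3 -> 4
Total weight: 4 + 1 = 5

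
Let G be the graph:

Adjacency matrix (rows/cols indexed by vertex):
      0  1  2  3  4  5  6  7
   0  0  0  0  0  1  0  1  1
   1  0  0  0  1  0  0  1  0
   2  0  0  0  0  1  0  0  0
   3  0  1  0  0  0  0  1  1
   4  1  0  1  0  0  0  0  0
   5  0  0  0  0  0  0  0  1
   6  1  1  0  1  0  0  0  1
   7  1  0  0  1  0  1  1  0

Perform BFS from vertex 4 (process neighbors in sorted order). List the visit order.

BFS from vertex 4 (neighbors processed in ascending order):
Visit order: 4, 0, 2, 6, 7, 1, 3, 5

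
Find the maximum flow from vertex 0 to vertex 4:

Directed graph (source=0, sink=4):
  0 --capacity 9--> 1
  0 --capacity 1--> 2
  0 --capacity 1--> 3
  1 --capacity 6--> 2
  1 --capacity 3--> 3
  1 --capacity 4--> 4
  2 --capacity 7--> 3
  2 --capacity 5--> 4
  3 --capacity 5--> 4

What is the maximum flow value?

Computing max flow:
  Flow on (0->1): 9/9
  Flow on (0->2): 1/1
  Flow on (0->3): 1/1
  Flow on (1->2): 5/6
  Flow on (1->4): 4/4
  Flow on (2->3): 1/7
  Flow on (2->4): 5/5
  Flow on (3->4): 2/5
Maximum flow = 11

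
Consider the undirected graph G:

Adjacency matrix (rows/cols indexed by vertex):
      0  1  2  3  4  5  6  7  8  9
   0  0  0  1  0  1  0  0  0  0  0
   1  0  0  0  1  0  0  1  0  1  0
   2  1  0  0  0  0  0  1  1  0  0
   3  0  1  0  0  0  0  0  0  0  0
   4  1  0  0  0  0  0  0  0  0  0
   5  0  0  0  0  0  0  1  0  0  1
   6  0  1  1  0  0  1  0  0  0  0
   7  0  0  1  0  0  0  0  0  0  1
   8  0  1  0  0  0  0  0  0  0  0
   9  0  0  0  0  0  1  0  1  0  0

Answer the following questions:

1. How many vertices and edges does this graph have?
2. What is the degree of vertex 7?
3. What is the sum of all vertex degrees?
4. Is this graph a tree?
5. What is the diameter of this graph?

Count: 10 vertices, 10 edges.
Vertex 7 has neighbors [2, 9], degree = 2.
Handshaking lemma: 2 * 10 = 20.
A tree on 10 vertices has 9 edges. This graph has 10 edges (1 extra). Not a tree.
Diameter (longest shortest path) = 5.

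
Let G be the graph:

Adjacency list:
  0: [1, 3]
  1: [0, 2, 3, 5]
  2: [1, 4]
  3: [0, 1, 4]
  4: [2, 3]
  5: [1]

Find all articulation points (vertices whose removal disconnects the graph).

An articulation point is a vertex whose removal disconnects the graph.
Articulation points: [1]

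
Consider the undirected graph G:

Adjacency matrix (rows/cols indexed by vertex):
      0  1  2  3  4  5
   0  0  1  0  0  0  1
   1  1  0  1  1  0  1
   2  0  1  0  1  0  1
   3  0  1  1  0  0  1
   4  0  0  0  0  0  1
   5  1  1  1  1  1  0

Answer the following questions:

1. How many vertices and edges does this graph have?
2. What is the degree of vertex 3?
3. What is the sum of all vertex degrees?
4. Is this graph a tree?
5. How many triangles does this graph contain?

Count: 6 vertices, 9 edges.
Vertex 3 has neighbors [1, 2, 5], degree = 3.
Handshaking lemma: 2 * 9 = 18.
A tree on 6 vertices has 5 edges. This graph has 9 edges (4 extra). Not a tree.
Number of triangles = 5.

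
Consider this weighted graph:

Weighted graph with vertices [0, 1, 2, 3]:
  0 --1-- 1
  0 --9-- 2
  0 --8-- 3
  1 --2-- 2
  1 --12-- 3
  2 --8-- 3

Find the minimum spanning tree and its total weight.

Applying Kruskal's algorithm (sort edges by weight, add if no cycle):
  Add (0,1) w=1
  Add (1,2) w=2
  Add (0,3) w=8
  Skip (2,3) w=8 (creates cycle)
  Skip (0,2) w=9 (creates cycle)
  Skip (1,3) w=12 (creates cycle)
MST weight = 11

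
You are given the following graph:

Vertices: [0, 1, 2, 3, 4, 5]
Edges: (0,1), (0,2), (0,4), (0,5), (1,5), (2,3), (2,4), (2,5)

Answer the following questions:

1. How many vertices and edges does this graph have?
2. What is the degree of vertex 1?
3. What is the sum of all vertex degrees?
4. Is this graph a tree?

Count: 6 vertices, 8 edges.
Vertex 1 has neighbors [0, 5], degree = 2.
Handshaking lemma: 2 * 8 = 16.
A tree on 6 vertices has 5 edges. This graph has 8 edges (3 extra). Not a tree.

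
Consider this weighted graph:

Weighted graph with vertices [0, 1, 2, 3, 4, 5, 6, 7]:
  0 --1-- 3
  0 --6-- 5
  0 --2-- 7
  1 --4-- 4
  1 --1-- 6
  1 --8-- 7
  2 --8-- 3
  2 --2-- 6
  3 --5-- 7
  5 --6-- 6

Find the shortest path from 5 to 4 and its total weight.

Using Dijkstra's algorithm from vertex 5:
Shortest path: 5 -> 6 -> 1 -> 4
Total weight: 6 + 1 + 4 = 11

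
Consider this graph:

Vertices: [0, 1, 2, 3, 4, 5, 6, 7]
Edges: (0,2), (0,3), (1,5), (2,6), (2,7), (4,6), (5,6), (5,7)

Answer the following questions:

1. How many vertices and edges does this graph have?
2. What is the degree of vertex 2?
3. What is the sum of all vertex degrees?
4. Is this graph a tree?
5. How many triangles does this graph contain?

Count: 8 vertices, 8 edges.
Vertex 2 has neighbors [0, 6, 7], degree = 3.
Handshaking lemma: 2 * 8 = 16.
A tree on 8 vertices has 7 edges. This graph has 8 edges (1 extra). Not a tree.
Number of triangles = 0.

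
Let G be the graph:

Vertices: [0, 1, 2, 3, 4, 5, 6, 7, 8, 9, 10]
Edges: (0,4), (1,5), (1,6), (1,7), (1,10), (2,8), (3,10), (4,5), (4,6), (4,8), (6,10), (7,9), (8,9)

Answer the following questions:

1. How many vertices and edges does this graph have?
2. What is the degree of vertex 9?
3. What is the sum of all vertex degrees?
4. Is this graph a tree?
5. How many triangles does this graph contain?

Count: 11 vertices, 13 edges.
Vertex 9 has neighbors [7, 8], degree = 2.
Handshaking lemma: 2 * 13 = 26.
A tree on 11 vertices has 10 edges. This graph has 13 edges (3 extra). Not a tree.
Number of triangles = 1.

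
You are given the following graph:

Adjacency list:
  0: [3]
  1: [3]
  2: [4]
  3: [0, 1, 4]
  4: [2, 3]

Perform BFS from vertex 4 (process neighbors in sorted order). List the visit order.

BFS from vertex 4 (neighbors processed in ascending order):
Visit order: 4, 2, 3, 0, 1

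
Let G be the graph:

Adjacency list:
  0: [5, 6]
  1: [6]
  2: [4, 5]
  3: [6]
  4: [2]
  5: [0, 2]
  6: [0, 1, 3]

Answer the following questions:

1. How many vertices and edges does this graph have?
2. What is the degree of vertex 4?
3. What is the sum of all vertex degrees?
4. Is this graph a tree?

Count: 7 vertices, 6 edges.
Vertex 4 has neighbors [2], degree = 1.
Handshaking lemma: 2 * 6 = 12.
A graph is a tree iff it is connected and has exactly n-1 edges. This graph is connected (all 7 vertices in one component) and has 7-1 = 6 edges. It is a tree.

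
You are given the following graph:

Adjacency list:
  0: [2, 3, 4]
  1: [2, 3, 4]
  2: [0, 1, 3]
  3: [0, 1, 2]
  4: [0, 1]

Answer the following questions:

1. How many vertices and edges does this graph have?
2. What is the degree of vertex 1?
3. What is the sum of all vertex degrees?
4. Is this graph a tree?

Count: 5 vertices, 7 edges.
Vertex 1 has neighbors [2, 3, 4], degree = 3.
Handshaking lemma: 2 * 7 = 14.
A tree on 5 vertices has 4 edges. This graph has 7 edges (3 extra). Not a tree.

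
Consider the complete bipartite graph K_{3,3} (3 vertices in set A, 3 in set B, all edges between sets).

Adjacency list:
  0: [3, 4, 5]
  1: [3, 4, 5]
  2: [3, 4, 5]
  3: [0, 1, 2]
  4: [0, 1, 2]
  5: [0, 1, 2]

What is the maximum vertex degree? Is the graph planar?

Set-A vertices have degree 3; set-B vertices have degree 3. Maximum degree = max(3,3) = 3.
K_{3,3} contains K_{3,3} as a subgraph (since both sides have >= 3 vertices); by Kuratowski's theorem it is not planar.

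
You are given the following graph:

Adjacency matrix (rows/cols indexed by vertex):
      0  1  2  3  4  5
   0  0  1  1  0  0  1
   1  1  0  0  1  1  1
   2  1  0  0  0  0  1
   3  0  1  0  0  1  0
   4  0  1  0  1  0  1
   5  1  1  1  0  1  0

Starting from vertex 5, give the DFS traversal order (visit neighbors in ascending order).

DFS from vertex 5 (neighbors processed in ascending order):
Visit order: 5, 0, 1, 3, 4, 2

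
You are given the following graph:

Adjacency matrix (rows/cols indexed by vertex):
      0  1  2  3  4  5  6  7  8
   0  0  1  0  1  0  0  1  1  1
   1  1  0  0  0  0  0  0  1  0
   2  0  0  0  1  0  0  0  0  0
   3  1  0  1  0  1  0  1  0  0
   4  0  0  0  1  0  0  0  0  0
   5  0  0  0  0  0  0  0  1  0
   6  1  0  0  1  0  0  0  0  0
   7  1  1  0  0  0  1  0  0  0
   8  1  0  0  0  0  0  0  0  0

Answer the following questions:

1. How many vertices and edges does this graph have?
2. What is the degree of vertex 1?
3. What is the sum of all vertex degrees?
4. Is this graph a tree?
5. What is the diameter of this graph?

Count: 9 vertices, 10 edges.
Vertex 1 has neighbors [0, 7], degree = 2.
Handshaking lemma: 2 * 10 = 20.
A tree on 9 vertices has 8 edges. This graph has 10 edges (2 extra). Not a tree.
Diameter (longest shortest path) = 4.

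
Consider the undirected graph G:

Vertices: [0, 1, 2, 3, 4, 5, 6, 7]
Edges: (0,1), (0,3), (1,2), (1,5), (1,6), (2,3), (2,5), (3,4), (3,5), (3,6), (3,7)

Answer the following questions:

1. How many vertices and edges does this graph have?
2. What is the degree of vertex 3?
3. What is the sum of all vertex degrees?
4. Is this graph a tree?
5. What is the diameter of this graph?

Count: 8 vertices, 11 edges.
Vertex 3 has neighbors [0, 2, 4, 5, 6, 7], degree = 6.
Handshaking lemma: 2 * 11 = 22.
A tree on 8 vertices has 7 edges. This graph has 11 edges (4 extra). Not a tree.
Diameter (longest shortest path) = 3.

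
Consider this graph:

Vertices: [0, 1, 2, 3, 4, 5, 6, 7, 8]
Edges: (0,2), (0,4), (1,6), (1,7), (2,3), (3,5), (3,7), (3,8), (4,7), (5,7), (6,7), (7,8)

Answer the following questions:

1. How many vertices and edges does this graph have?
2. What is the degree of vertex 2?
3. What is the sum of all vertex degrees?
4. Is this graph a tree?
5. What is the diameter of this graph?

Count: 9 vertices, 12 edges.
Vertex 2 has neighbors [0, 3], degree = 2.
Handshaking lemma: 2 * 12 = 24.
A tree on 9 vertices has 8 edges. This graph has 12 edges (4 extra). Not a tree.
Diameter (longest shortest path) = 3.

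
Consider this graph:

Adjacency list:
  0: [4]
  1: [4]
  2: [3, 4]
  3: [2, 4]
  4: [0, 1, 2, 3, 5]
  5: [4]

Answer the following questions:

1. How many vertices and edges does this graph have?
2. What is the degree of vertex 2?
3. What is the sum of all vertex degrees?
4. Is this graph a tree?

Count: 6 vertices, 6 edges.
Vertex 2 has neighbors [3, 4], degree = 2.
Handshaking lemma: 2 * 6 = 12.
A tree on 6 vertices has 5 edges. This graph has 6 edges (1 extra). Not a tree.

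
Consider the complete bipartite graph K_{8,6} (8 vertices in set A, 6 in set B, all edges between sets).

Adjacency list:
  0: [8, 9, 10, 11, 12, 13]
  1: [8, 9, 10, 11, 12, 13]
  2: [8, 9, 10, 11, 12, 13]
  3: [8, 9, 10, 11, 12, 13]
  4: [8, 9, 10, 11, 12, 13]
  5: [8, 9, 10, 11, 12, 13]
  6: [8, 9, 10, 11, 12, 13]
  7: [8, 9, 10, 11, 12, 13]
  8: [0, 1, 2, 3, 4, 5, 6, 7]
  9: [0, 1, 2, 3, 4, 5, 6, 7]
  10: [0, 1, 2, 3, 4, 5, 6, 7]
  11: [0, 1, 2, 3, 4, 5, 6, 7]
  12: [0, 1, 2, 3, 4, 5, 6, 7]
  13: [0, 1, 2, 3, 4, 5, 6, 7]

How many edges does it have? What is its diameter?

K_{8,6} has 8 * 6 = 48 edges.
Any vertex reaches any opposite-side vertex in 1 step; same-side vertices reach in 2 steps via any opposite-side vertex.
Diameter = 2.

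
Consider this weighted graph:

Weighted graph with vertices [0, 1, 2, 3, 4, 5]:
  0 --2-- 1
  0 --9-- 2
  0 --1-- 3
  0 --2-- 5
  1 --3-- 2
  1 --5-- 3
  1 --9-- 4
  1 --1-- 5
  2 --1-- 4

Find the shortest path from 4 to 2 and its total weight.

Using Dijkstra's algorithm from vertex 4:
Shortest path: 4 -> 2
Total weight: 1 = 1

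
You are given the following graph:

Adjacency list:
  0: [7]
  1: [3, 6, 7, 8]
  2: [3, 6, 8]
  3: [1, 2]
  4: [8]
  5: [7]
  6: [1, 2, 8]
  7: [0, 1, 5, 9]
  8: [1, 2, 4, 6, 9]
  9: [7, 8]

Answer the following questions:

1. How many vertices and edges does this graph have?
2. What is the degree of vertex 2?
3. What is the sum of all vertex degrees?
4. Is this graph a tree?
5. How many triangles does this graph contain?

Count: 10 vertices, 13 edges.
Vertex 2 has neighbors [3, 6, 8], degree = 3.
Handshaking lemma: 2 * 13 = 26.
A tree on 10 vertices has 9 edges. This graph has 13 edges (4 extra). Not a tree.
Number of triangles = 2.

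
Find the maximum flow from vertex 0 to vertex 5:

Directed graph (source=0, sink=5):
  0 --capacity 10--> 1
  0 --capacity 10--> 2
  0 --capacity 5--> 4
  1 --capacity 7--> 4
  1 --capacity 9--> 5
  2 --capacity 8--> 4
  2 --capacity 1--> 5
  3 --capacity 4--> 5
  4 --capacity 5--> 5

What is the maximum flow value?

Computing max flow:
  Flow on (0->1): 9/10
  Flow on (0->2): 6/10
  Flow on (1->5): 9/9
  Flow on (2->4): 5/8
  Flow on (2->5): 1/1
  Flow on (4->5): 5/5
Maximum flow = 15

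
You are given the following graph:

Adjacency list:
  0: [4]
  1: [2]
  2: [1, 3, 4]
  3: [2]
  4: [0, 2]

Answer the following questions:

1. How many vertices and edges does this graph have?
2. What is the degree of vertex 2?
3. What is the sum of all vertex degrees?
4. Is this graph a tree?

Count: 5 vertices, 4 edges.
Vertex 2 has neighbors [1, 3, 4], degree = 3.
Handshaking lemma: 2 * 4 = 8.
A graph is a tree iff it is connected and has exactly n-1 edges. This graph is connected (all 5 vertices in one component) and has 5-1 = 4 edges. It is a tree.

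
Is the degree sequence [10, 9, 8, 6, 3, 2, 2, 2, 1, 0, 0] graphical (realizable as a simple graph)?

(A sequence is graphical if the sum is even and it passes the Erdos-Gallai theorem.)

Sum of degrees = 43. Sum is odd, so the sequence is NOT graphical.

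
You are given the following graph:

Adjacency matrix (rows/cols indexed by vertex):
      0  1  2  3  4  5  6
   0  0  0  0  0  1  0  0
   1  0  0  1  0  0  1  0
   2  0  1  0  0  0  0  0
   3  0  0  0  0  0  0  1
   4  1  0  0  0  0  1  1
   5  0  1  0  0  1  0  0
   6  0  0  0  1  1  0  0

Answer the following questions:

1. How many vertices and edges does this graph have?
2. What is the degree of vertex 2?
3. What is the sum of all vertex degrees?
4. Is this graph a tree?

Count: 7 vertices, 6 edges.
Vertex 2 has neighbors [1], degree = 1.
Handshaking lemma: 2 * 6 = 12.
A graph is a tree iff it is connected and has exactly n-1 edges. This graph is connected (all 7 vertices in one component) and has 7-1 = 6 edges. It is a tree.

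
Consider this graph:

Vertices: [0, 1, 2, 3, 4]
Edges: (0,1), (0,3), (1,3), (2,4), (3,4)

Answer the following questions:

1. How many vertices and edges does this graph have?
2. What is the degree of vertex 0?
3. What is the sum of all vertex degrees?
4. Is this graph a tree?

Count: 5 vertices, 5 edges.
Vertex 0 has neighbors [1, 3], degree = 2.
Handshaking lemma: 2 * 5 = 10.
A tree on 5 vertices has 4 edges. This graph has 5 edges (1 extra). Not a tree.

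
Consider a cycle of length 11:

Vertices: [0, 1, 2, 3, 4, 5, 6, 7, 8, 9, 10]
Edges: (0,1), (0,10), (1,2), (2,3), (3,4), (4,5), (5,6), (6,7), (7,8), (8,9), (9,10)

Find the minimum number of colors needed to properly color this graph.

This is an odd cycle (C_11). Odd cycles are not bipartite (any 2-coloring forces two adjacent vertices to match), and 3 colors suffice.
Chromatic number = 3.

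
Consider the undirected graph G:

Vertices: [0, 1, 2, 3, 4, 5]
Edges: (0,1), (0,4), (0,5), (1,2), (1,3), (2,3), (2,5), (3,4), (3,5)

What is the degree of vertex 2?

Vertex 2 has neighbors [1, 3, 5], so deg(2) = 3.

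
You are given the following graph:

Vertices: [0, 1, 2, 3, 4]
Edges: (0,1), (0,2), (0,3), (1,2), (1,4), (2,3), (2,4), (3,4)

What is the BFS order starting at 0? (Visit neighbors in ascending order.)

BFS from vertex 0 (neighbors processed in ascending order):
Visit order: 0, 1, 2, 3, 4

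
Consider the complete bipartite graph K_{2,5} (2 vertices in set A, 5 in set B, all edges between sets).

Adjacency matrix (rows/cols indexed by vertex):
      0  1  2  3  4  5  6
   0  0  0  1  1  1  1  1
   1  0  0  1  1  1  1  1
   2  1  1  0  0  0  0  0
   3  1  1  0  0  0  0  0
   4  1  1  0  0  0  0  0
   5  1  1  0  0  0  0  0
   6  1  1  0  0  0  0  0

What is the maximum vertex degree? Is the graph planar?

Set-A vertices have degree 5; set-B vertices have degree 2. Maximum degree = max(2,5) = 5.
min(2,5) <= 2, so K_{2,5} avoids a K_{3,3} subdivision and is planar.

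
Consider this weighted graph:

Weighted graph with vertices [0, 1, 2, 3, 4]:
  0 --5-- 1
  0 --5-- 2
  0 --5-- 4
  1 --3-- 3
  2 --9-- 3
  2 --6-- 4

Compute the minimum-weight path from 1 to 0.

Using Dijkstra's algorithm from vertex 1:
Shortest path: 1 -> 0
Total weight: 5 = 5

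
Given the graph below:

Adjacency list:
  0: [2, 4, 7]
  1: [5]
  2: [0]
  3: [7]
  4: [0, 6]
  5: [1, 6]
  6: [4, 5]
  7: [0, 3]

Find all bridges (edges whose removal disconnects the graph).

A bridge is an edge whose removal increases the number of connected components.
Bridges found: (0,2), (0,4), (0,7), (1,5), (3,7), (4,6), (5,6)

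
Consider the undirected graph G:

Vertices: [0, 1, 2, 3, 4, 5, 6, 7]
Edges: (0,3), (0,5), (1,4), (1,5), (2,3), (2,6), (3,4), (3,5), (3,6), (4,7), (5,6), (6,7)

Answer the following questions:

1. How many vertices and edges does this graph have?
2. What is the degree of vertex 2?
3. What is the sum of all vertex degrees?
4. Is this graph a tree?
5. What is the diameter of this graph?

Count: 8 vertices, 12 edges.
Vertex 2 has neighbors [3, 6], degree = 2.
Handshaking lemma: 2 * 12 = 24.
A tree on 8 vertices has 7 edges. This graph has 12 edges (5 extra). Not a tree.
Diameter (longest shortest path) = 3.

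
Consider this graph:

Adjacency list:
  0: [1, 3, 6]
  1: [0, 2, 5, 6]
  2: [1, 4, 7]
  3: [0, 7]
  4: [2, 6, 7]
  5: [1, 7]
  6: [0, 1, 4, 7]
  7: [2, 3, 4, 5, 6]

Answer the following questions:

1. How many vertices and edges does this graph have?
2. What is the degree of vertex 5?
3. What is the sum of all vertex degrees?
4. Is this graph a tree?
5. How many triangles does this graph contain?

Count: 8 vertices, 13 edges.
Vertex 5 has neighbors [1, 7], degree = 2.
Handshaking lemma: 2 * 13 = 26.
A tree on 8 vertices has 7 edges. This graph has 13 edges (6 extra). Not a tree.
Number of triangles = 3.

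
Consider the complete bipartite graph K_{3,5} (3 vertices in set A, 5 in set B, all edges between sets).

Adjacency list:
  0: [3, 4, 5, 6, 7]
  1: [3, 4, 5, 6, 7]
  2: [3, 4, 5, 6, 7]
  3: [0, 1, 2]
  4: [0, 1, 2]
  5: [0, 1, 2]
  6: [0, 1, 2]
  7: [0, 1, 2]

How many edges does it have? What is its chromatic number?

K_{3,5} has 3 * 5 = 15 edges.
Bipartite graphs have chromatic number 2 (color each partition differently).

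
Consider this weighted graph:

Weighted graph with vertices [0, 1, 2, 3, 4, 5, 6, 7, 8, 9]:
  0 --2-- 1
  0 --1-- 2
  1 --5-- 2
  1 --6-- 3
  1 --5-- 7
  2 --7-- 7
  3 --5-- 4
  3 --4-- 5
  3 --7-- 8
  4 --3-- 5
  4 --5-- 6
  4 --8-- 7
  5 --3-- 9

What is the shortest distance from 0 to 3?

Using Dijkstra's algorithm from vertex 0:
Shortest path: 0 -> 1 -> 3
Total weight: 2 + 6 = 8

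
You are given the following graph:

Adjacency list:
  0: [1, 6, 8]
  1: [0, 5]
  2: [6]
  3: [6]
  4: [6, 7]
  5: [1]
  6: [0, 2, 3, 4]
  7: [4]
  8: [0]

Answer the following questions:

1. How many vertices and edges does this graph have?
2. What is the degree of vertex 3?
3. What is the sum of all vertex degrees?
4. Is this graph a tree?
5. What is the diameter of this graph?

Count: 9 vertices, 8 edges.
Vertex 3 has neighbors [6], degree = 1.
Handshaking lemma: 2 * 8 = 16.
A graph is a tree iff it is connected and has exactly n-1 edges. This graph is connected (all 9 vertices in one component) and has 9-1 = 8 edges. It is a tree.
Diameter (longest shortest path) = 5.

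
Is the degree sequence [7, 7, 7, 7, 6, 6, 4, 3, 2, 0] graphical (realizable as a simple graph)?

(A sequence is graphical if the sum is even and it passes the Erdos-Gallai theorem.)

Sum of degrees = 49. Sum is odd, so the sequence is NOT graphical.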